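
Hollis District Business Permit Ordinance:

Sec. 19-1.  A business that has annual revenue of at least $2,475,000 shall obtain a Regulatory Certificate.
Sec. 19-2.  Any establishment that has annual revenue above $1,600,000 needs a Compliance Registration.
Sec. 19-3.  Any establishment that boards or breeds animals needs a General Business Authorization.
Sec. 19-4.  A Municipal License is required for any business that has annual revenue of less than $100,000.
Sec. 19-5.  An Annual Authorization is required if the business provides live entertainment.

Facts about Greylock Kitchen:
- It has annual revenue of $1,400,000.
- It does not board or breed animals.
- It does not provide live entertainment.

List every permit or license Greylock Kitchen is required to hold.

Sec. 19-1. revenue $1,400,000 < $2,475,000 → Regulatory Certificate not required.
Sec. 19-2. revenue $1,400,000 ≤ $1,600,000 → Compliance Registration not required.
Sec. 19-3. does not board or breed animals → General Business Authorization not required.
Sec. 19-4. revenue $1,400,000 ≥ $100,000 → Municipal License not required.
Sec. 19-5. does not provide live entertainment → Annual Authorization not required.

None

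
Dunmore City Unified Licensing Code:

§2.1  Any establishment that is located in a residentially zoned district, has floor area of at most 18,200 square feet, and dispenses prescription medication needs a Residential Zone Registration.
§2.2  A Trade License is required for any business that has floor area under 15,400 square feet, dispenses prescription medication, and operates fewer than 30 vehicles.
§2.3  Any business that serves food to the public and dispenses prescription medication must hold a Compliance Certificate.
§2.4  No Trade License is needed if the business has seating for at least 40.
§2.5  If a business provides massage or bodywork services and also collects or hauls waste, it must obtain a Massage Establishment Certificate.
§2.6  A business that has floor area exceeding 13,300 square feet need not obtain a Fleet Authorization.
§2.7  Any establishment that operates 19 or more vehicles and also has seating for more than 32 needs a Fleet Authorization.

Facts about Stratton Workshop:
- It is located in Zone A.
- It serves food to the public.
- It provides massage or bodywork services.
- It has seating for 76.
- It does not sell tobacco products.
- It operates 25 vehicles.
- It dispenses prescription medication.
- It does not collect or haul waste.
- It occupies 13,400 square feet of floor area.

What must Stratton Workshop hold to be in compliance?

Compliance Certificate

§2.1 is located in Zone A (not: is located in a residentially zoned district); floor area 13,400 square feet ≤ 18,200 square feet; dispenses prescription medication → Residential Zone Registration not required.
§2.2 floor area 13,400 square feet < 15,400 square feet; dispenses prescription medication; vehicles 25 < 30 → Trade License required.
§2.3 serves food to the public; dispenses prescription medication → Compliance Certificate required.
§2.4 seating 76 ≥ 40 → exempt from Trade License.
§2.5 provides massage or bodywork services; does not collect or haul waste → Massage Establishment Certificate not required.
§2.6 floor area 13,400 square feet > 13,300 square feet → exempt from Fleet Authorization.
§2.7 vehicles 25 ≥ 19; seating 76 > 32 → Fleet Authorization required.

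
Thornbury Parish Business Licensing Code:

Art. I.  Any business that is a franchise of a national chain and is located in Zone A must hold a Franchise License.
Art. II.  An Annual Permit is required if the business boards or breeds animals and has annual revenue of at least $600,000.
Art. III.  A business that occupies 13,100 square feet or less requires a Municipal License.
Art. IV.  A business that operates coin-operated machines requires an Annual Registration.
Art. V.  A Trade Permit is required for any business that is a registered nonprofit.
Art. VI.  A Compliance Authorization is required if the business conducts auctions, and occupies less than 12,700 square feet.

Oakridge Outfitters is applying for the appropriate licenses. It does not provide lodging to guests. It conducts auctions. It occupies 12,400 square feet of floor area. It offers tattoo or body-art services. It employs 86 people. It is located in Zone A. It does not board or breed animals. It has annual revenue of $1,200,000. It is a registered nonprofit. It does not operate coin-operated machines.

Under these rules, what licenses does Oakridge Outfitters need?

Art. I. is a registered nonprofit (not: is a franchise of a national chain); is located in Zone A → Franchise License not required.
Art. II. does not board or breed animals; revenue $1,200,000 ≥ $600,000 → Annual Permit not required.
Art. III. floor area 12,400 square feet ≤ 13,100 square feet → Municipal License required.
Art. IV. does not operate coin-operated machines → Annual Registration not required.
Art. V. is a registered nonprofit → Trade Permit required.
Art. VI. conducts auctions; floor area 12,400 square feet < 12,700 square feet → Compliance Authorization required.

Compliance Authorization, Municipal License, Trade Permit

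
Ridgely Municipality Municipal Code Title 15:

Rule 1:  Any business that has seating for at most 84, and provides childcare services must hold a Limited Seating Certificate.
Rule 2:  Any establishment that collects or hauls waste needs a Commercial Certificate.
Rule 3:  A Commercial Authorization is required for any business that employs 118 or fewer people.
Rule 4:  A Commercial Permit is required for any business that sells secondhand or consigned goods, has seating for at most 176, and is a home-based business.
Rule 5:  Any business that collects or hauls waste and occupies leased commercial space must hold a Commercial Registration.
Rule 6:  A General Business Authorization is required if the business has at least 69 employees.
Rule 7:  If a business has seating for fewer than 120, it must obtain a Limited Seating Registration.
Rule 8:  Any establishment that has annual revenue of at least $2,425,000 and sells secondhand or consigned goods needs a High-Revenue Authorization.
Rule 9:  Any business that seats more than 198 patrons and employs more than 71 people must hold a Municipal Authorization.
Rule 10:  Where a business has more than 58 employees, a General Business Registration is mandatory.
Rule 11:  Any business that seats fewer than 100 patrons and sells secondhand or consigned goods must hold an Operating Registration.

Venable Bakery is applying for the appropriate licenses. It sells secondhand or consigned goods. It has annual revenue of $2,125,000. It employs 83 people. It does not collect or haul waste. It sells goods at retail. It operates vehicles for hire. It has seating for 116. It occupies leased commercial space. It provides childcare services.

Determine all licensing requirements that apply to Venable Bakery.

Commercial Authorization, General Business Authorization, General Business Registration, Limited Seating Registration

Rule 1: seating 116 > 84; provides childcare services → Limited Seating Certificate not required.
Rule 2: does not collect or haul waste → Commercial Certificate not required.
Rule 3: employees 83 ≤ 118 → Commercial Authorization required.
Rule 4: sells secondhand or consigned goods; seating 116 ≤ 176; occupies leased commercial space (not: is a home-based business) → Commercial Permit not required.
Rule 5: does not collect or haul waste; occupies leased commercial space → Commercial Registration not required.
Rule 6: employees 83 ≥ 69 → General Business Authorization required.
Rule 7: seating 116 < 120 → Limited Seating Registration required.
Rule 8: revenue $2,125,000 < $2,425,000; sells secondhand or consigned goods → High-Revenue Authorization not required.
Rule 9: seating 116 ≤ 198; employees 83 > 71 → Municipal Authorization not required.
Rule 10: employees 83 > 58 → General Business Registration required.
Rule 11: seating 116 ≥ 100; sells secondhand or consigned goods → Operating Registration not required.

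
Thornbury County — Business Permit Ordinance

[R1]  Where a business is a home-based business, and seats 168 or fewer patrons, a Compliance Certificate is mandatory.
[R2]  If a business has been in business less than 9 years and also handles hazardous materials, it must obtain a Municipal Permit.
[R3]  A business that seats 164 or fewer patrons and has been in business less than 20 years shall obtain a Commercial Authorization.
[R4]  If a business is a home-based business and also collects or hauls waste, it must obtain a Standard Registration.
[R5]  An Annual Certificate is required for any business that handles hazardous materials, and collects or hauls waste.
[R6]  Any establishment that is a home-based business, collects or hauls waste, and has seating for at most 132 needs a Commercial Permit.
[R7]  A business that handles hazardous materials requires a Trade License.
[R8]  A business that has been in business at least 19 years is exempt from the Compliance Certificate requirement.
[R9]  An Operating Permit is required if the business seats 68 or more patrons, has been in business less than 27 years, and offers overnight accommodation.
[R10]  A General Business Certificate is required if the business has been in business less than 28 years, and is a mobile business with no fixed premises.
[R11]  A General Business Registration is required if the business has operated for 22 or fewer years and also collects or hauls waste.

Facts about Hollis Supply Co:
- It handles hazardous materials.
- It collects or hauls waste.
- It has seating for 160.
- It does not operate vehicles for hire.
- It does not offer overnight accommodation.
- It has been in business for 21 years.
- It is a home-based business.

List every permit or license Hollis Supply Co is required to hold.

Annual Certificate, General Business Registration, Standard Registration, Trade License

[R1] is a home-based business; seating 160 ≤ 168 → Compliance Certificate required.
[R2] years in business 21 ≥ 9; handles hazardous materials → Municipal Permit not required.
[R3] seating 160 ≤ 164; years in business 21 ≥ 20 → Commercial Authorization not required.
[R4] is a home-based business; collects or hauls waste → Standard Registration required.
[R5] handles hazardous materials; collects or hauls waste → Annual Certificate required.
[R6] is a home-based business; collects or hauls waste; seating 160 > 132 → Commercial Permit not required.
[R7] handles hazardous materials → Trade License required.
[R8] years in business 21 ≥ 19 → exempt from Compliance Certificate.
[R9] seating 160 ≥ 68; years in business 21 < 27; does not offer overnight accommodation → Operating Permit not required.
[R10] years in business 21 < 28; is a home-based business (not: is a mobile business with no fixed premises) → General Business Certificate not required.
[R11] years in business 21 ≤ 22; collects or hauls waste → General Business Registration required.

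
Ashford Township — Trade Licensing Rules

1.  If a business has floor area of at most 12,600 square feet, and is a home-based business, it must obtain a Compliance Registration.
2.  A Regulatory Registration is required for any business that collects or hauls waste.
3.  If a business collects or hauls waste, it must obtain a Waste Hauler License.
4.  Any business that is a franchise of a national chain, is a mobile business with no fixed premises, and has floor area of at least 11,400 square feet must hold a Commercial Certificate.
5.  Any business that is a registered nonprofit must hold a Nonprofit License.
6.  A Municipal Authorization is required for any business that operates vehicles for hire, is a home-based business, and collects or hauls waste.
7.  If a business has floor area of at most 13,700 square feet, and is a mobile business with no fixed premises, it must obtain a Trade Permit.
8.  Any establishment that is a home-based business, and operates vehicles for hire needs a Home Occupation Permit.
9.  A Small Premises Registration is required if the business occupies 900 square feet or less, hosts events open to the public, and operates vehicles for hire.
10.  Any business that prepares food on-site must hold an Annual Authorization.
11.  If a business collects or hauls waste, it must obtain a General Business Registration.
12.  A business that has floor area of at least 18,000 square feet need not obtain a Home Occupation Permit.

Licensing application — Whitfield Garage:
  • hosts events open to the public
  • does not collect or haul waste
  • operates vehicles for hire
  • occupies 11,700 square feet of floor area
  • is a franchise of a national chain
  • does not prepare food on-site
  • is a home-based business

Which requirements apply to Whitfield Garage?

Compliance Registration, Home Occupation Permit

1. floor area 11,700 square feet ≤ 12,600 square feet; is a home-based business → Compliance Registration required.
2. does not collect or haul waste → Regulatory Registration not required.
3. does not collect or haul waste → Waste Hauler License not required.
4. is a franchise of a national chain; is a home-based business (not: is a mobile business with no fixed premises); floor area 11,700 square feet ≥ 11,400 square feet → Commercial Certificate not required.
5. is a franchise of a national chain (not: is a registered nonprofit) → Nonprofit License not required.
6. operates vehicles for hire; is a home-based business; does not collect or haul waste → Municipal Authorization not required.
7. floor area 11,700 square feet ≤ 13,700 square feet; is a home-based business (not: is a mobile business with no fixed premises) → Trade Permit not required.
8. is a home-based business; operates vehicles for hire → Home Occupation Permit required.
9. floor area 11,700 square feet > 900 square feet; hosts events open to the public; operates vehicles for hire → Small Premises Registration not required.
10. does not prepare food on-site → Annual Authorization not required.
11. does not collect or haul waste → General Business Registration not required.
12. floor area 11,700 square feet < 18,000 square feet → Home Occupation Permit exemption does not apply.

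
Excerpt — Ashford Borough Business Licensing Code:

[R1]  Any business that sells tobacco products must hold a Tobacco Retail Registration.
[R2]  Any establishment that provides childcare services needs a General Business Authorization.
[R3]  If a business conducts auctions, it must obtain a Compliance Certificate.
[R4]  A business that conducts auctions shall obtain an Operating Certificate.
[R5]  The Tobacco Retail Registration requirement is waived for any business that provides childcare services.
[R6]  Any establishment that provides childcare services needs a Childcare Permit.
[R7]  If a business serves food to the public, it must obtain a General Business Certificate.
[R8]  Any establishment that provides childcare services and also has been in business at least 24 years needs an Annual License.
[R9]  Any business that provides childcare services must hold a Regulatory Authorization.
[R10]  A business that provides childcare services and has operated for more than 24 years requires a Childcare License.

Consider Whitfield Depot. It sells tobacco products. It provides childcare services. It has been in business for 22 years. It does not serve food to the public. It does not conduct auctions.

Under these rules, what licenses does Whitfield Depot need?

[R1] sells tobacco products → Tobacco Retail Registration required.
[R2] provides childcare services → General Business Authorization required.
[R3] does not conduct auctions → Compliance Certificate not required.
[R4] does not conduct auctions → Operating Certificate not required.
[R5] provides childcare services → exempt from Tobacco Retail Registration.
[R6] provides childcare services → Childcare Permit required.
[R7] does not serve food to the public → General Business Certificate not required.
[R8] provides childcare services; years in business 22 < 24 → Annual License not required.
[R9] provides childcare services → Regulatory Authorization required.
[R10] provides childcare services; years in business 22 ≤ 24 → Childcare License not required.

Childcare Permit, General Business Authorization, Regulatory Authorization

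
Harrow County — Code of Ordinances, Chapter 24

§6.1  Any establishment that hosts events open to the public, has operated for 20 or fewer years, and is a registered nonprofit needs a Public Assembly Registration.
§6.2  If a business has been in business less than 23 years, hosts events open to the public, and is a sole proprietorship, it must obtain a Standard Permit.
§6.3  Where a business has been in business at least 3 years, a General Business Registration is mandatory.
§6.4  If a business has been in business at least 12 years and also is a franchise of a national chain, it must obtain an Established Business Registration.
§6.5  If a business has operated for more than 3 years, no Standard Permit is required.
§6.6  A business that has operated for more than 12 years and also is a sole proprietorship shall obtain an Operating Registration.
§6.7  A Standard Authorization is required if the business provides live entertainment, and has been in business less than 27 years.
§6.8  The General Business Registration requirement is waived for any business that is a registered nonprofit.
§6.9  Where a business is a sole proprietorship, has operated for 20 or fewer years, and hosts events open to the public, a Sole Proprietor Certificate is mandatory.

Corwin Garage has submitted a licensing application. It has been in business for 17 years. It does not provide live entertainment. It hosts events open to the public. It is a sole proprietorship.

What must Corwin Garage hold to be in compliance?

General Business Registration, Operating Registration, Sole Proprietor Certificate

§6.1 hosts events open to the public; years in business 17 ≤ 20; is a sole proprietorship (not: is a registered nonprofit) → Public Assembly Registration not required.
§6.2 years in business 17 < 23; hosts events open to the public; is a sole proprietorship → Standard Permit required.
§6.3 years in business 17 ≥ 3 → General Business Registration required.
§6.4 years in business 17 ≥ 12; is a sole proprietorship (not: is a franchise of a national chain) → Established Business Registration not required.
§6.5 years in business 17 > 3 → exempt from Standard Permit.
§6.6 years in business 17 > 12; is a sole proprietorship → Operating Registration required.
§6.7 does not provide live entertainment; years in business 17 < 27 → Standard Authorization not required.
§6.8 is a sole proprietorship (not: is a registered nonprofit) → General Business Registration exemption does not apply.
§6.9 is a sole proprietorship; years in business 17 ≤ 20; hosts events open to the public → Sole Proprietor Certificate required.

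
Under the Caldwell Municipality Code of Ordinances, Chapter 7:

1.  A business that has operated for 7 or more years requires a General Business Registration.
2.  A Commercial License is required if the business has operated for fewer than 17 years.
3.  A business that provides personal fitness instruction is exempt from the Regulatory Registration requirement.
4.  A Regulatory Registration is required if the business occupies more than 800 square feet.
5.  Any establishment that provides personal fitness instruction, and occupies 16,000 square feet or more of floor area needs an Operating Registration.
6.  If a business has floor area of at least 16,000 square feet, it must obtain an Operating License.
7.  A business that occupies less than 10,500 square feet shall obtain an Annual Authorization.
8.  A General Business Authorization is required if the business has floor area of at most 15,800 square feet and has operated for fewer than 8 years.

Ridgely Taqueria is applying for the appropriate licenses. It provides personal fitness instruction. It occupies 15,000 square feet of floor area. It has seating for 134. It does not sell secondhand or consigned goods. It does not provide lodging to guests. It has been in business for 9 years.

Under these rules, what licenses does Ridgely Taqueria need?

Commercial License, General Business Registration

1. years in business 9 ≥ 7 → General Business Registration required.
2. years in business 9 < 17 → Commercial License required.
3. provides personal fitness instruction → exempt from Regulatory Registration.
4. floor area 15,000 square feet > 800 square feet → Regulatory Registration required.
5. provides personal fitness instruction; floor area 15,000 square feet < 16,000 square feet → Operating Registration not required.
6. floor area 15,000 square feet < 16,000 square feet → Operating License not required.
7. floor area 15,000 square feet ≥ 10,500 square feet → Annual Authorization not required.
8. floor area 15,000 square feet ≤ 15,800 square feet; years in business 9 ≥ 8 → General Business Authorization not required.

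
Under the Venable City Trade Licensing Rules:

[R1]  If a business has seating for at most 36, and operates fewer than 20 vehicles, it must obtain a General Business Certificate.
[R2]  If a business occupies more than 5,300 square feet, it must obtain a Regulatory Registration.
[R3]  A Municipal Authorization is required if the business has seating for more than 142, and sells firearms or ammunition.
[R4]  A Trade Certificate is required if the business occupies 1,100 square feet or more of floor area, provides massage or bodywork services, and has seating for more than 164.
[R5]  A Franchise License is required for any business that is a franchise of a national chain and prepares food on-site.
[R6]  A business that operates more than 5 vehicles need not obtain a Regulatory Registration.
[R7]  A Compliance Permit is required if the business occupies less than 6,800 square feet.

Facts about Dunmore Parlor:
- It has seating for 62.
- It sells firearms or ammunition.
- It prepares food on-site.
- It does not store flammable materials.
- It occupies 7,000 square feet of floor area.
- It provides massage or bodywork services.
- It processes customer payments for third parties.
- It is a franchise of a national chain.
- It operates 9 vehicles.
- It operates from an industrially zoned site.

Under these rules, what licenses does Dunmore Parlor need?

[R1] seating 62 > 36; vehicles 9 < 20 → General Business Certificate not required.
[R2] floor area 7,000 square feet > 5,300 square feet → Regulatory Registration required.
[R3] seating 62 ≤ 142; sells firearms or ammunition → Municipal Authorization not required.
[R4] floor area 7,000 square feet ≥ 1,100 square feet; provides massage or bodywork services; seating 62 ≤ 164 → Trade Certificate not required.
[R5] is a franchise of a national chain; prepares food on-site → Franchise License required.
[R6] vehicles 9 > 5 → exempt from Regulatory Registration.
[R7] floor area 7,000 square feet ≥ 6,800 square feet → Compliance Permit not required.

Franchise License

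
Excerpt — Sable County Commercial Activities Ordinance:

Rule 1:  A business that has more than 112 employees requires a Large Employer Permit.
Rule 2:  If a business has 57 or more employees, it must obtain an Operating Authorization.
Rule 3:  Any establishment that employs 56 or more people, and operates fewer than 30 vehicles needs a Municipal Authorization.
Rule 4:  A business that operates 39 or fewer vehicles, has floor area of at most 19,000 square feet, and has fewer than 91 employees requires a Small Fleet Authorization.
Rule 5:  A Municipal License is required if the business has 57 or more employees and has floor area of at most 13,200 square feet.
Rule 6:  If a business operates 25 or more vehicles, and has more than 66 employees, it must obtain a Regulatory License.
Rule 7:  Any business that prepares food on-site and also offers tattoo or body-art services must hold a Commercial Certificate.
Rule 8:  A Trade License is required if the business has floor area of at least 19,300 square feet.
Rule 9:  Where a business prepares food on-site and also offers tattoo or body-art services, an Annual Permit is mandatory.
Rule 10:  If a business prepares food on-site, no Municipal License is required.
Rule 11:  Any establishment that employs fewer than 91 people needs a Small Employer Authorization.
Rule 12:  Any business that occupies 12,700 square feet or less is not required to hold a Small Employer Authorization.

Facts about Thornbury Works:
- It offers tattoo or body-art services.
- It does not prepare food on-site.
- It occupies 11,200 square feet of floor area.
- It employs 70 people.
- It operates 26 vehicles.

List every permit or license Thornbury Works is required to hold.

Municipal Authorization, Municipal License, Operating Authorization, Regulatory License, Small Fleet Authorization

Rule 1: employees 70 ≤ 112 → Large Employer Permit not required.
Rule 2: employees 70 ≥ 57 → Operating Authorization required.
Rule 3: employees 70 ≥ 56; vehicles 26 < 30 → Municipal Authorization required.
Rule 4: vehicles 26 ≤ 39; floor area 11,200 square feet ≤ 19,000 square feet; employees 70 < 91 → Small Fleet Authorization required.
Rule 5: employees 70 ≥ 57; floor area 11,200 square feet ≤ 13,200 square feet → Municipal License required.
Rule 6: vehicles 26 ≥ 25; employees 70 > 66 → Regulatory License required.
Rule 7: does not prepare food on-site; offers tattoo or body-art services → Commercial Certificate not required.
Rule 8: floor area 11,200 square feet < 19,300 square feet → Trade License not required.
Rule 9: does not prepare food on-site; offers tattoo or body-art services → Annual Permit not required.
Rule 10: does not prepare food on-site → Municipal License exemption does not apply.
Rule 11: employees 70 < 91 → Small Employer Authorization required.
Rule 12: floor area 11,200 square feet ≤ 12,700 square feet → exempt from Small Employer Authorization.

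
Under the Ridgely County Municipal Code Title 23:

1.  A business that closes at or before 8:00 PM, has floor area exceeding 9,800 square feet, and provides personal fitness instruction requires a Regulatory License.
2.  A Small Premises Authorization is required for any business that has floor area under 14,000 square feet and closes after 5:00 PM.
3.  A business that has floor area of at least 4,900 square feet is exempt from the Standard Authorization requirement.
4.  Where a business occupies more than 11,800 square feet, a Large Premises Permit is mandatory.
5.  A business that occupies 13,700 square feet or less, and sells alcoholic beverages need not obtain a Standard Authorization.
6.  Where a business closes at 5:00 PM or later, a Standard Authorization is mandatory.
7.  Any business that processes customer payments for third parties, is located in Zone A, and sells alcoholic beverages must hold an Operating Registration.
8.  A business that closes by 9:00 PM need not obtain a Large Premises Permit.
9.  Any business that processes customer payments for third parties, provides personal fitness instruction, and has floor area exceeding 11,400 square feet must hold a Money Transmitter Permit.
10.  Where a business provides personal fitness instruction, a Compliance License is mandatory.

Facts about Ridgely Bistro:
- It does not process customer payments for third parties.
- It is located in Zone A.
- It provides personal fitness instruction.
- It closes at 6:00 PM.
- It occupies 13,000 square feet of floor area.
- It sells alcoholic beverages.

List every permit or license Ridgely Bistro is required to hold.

Compliance License, Regulatory License, Small Premises Authorization

1. closes 6:00 PM, at/before 8:00 PM; floor area 13,000 square feet > 9,800 square feet; provides personal fitness instruction → Regulatory License required.
2. floor area 13,000 square feet < 14,000 square feet; closes 6:00 PM, after 5:00 PM → Small Premises Authorization required.
3. floor area 13,000 square feet ≥ 4,900 square feet → exempt from Standard Authorization.
4. floor area 13,000 square feet > 11,800 square feet → Large Premises Permit required.
5. floor area 13,000 square feet ≤ 13,700 square feet; sells alcoholic beverages → exempt from Standard Authorization.
6. closes 6:00 PM, after 5:00 PM → Standard Authorization required.
7. does not process customer payments for third parties; is located in Zone A; sells alcoholic beverages → Operating Registration not required.
8. closes 6:00 PM, at/before 9:00 PM → exempt from Large Premises Permit.
9. does not process customer payments for third parties; provides personal fitness instruction; floor area 13,000 square feet > 11,400 square feet → Money Transmitter Permit not required.
10. provides personal fitness instruction → Compliance License required.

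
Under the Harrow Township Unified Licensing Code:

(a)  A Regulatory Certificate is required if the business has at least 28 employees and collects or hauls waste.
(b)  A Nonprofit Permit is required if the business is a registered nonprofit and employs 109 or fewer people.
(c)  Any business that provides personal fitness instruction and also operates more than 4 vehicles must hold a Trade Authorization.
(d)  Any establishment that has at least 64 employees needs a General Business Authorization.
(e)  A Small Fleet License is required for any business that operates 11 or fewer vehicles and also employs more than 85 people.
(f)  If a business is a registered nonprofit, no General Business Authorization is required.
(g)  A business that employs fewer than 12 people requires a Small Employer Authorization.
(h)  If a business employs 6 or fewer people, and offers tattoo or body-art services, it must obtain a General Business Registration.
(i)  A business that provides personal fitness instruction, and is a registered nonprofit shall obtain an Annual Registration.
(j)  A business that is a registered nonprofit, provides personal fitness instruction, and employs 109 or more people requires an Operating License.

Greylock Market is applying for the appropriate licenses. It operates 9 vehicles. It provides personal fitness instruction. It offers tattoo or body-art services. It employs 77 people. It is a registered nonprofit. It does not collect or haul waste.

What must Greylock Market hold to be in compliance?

Annual Registration, Nonprofit Permit, Trade Authorization

(a) employees 77 ≥ 28; does not collect or haul waste → Regulatory Certificate not required.
(b) is a registered nonprofit; employees 77 ≤ 109 → Nonprofit Permit required.
(c) provides personal fitness instruction; vehicles 9 > 4 → Trade Authorization required.
(d) employees 77 ≥ 64 → General Business Authorization required.
(e) vehicles 9 ≤ 11; employees 77 ≤ 85 → Small Fleet License not required.
(f) is a registered nonprofit → exempt from General Business Authorization.
(g) employees 77 ≥ 12 → Small Employer Authorization not required.
(h) employees 77 > 6; offers tattoo or body-art services → General Business Registration not required.
(i) provides personal fitness instruction; is a registered nonprofit → Annual Registration required.
(j) is a registered nonprofit; provides personal fitness instruction; employees 77 < 109 → Operating License not required.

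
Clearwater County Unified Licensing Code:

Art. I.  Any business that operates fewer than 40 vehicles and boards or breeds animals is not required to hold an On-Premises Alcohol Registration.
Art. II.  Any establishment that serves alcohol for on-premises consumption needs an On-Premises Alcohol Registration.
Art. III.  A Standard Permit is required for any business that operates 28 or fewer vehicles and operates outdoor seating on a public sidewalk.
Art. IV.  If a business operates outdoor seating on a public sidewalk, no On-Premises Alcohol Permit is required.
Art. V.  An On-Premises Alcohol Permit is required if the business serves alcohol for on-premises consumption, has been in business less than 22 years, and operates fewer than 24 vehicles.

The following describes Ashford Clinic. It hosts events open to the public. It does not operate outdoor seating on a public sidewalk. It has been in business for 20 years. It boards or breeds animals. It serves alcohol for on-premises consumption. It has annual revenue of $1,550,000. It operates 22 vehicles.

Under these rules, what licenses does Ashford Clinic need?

Art. I. vehicles 22 < 40; boards or breeds animals → exempt from On-Premises Alcohol Registration.
Art. II. serves alcohol for on-premises consumption → On-Premises Alcohol Registration required.
Art. III. vehicles 22 ≤ 28; does not operate outdoor seating on a public sidewalk → Standard Permit not required.
Art. IV. does not operate outdoor seating on a public sidewalk → On-Premises Alcohol Permit exemption does not apply.
Art. V. serves alcohol for on-premises consumption; years in business 20 < 22; vehicles 22 < 24 → On-Premises Alcohol Permit required.

On-Premises Alcohol Permit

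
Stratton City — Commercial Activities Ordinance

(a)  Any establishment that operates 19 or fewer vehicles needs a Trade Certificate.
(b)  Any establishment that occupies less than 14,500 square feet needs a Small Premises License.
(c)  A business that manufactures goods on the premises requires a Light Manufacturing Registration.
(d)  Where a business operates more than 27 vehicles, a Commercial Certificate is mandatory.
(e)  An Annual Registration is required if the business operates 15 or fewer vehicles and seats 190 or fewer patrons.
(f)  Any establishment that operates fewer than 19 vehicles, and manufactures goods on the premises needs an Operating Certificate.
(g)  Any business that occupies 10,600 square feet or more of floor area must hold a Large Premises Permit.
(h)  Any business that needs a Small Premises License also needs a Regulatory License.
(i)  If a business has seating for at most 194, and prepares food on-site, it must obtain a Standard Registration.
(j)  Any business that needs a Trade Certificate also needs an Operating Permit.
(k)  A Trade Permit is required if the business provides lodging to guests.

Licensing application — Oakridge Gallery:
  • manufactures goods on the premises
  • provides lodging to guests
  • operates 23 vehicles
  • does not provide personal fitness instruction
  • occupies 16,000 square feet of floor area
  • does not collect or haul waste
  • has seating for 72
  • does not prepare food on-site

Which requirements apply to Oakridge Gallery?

(a) vehicles 23 > 19 → Trade Certificate not required.
(b) floor area 16,000 square feet ≥ 14,500 square feet → Small Premises License not required.
(c) manufactures goods on the premises → Light Manufacturing Registration required.
(d) vehicles 23 ≤ 27 → Commercial Certificate not required.
(e) vehicles 23 > 15; seating 72 ≤ 190 → Annual Registration not required.
(f) vehicles 23 ≥ 19; manufactures goods on the premises → Operating Certificate not required.
(g) floor area 16,000 square feet ≥ 10,600 square feet → Large Premises Permit required.
(h) Small Premises License is not required → no effect.
(i) seating 72 ≤ 194; does not prepare food on-site → Standard Registration not required.
(j) Trade Certificate is not required → no effect.
(k) provides lodging to guests → Trade Permit required.

Large Premises Permit, Light Manufacturing Registration, Trade Permit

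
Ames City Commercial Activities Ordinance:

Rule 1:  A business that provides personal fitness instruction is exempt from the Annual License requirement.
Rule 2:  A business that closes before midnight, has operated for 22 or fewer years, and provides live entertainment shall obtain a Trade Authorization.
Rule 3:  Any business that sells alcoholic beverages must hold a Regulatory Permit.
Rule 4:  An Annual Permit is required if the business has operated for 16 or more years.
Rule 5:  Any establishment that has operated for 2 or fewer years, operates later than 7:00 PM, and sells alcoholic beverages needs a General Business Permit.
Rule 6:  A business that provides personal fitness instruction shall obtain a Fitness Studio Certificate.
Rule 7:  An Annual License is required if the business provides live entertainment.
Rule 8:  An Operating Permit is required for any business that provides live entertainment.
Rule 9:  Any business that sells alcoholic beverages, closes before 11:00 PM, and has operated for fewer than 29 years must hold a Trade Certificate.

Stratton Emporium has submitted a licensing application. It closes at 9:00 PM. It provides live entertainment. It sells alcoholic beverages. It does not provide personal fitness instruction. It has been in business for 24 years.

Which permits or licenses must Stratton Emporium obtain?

Rule 1: does not provide personal fitness instruction → Annual License exemption does not apply.
Rule 2: closes 9:00 PM, at/before midnight; years in business 24 > 22; provides live entertainment → Trade Authorization not required.
Rule 3: sells alcoholic beverages → Regulatory Permit required.
Rule 4: years in business 24 ≥ 16 → Annual Permit required.
Rule 5: years in business 24 > 2; closes 9:00 PM, after 7:00 PM; sells alcoholic beverages → General Business Permit not required.
Rule 6: does not provide personal fitness instruction → Fitness Studio Certificate not required.
Rule 7: provides live entertainment → Annual License required.
Rule 8: provides live entertainment → Operating Permit required.
Rule 9: sells alcoholic beverages; closes 9:00 PM, at/before 11:00 PM; years in business 24 < 29 → Trade Certificate required.

Annual License, Annual Permit, Operating Permit, Regulatory Permit, Trade Certificate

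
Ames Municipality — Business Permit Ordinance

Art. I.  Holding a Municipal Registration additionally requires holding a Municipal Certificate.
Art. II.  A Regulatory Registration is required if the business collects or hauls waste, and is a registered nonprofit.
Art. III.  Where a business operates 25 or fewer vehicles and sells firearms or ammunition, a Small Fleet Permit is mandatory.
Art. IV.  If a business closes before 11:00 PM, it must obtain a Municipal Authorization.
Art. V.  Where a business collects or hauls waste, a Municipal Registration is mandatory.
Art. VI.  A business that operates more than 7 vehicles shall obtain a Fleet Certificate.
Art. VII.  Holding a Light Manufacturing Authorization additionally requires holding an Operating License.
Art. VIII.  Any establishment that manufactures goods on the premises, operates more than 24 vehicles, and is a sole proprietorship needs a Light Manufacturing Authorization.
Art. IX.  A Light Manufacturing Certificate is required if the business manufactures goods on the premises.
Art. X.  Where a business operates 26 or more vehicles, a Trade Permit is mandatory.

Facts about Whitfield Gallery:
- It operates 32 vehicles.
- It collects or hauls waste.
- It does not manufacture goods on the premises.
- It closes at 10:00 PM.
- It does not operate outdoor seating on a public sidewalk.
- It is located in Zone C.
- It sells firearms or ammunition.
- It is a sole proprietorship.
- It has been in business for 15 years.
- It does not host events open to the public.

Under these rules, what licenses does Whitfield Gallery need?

Fleet Certificate, Municipal Authorization, Municipal Certificate, Municipal Registration, Trade Permit

Art. I. Municipal Registration is required → Municipal Certificate also required.
Art. II. collects or hauls waste; is a sole proprietorship (not: is a registered nonprofit) → Regulatory Registration not required.
Art. III. vehicles 32 > 25; sells firearms or ammunition → Small Fleet Permit not required.
Art. IV. closes 10:00 PM, at/before 11:00 PM → Municipal Authorization required.
Art. V. collects or hauls waste → Municipal Registration required.
Art. VI. vehicles 32 > 7 → Fleet Certificate required.
Art. VII. Light Manufacturing Authorization is not required → no effect.
Art. VIII. does not manufacture goods on the premises; vehicles 32 > 24; is a sole proprietorship → Light Manufacturing Authorization not required.
Art. IX. does not manufacture goods on the premises → Light Manufacturing Certificate not required.
Art. X. vehicles 32 ≥ 26 → Trade Permit required.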